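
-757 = -757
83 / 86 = 0.97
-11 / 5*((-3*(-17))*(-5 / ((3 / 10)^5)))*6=37400000 / 27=1385185.19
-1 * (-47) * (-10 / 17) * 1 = -470 / 17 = -27.65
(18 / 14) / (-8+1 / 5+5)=-45 / 98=-0.46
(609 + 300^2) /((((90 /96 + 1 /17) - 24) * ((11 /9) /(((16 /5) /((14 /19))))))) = -33715246464 /2408945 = -13995.86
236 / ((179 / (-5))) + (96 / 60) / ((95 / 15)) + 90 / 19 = -27254 / 17005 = -1.60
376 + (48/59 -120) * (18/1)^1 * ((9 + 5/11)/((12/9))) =-9628904/649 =-14836.52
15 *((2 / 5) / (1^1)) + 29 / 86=545 / 86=6.34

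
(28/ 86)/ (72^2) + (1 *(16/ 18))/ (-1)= -99065/ 111456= -0.89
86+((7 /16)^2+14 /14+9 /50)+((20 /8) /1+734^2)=3448613577 /6400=538845.87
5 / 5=1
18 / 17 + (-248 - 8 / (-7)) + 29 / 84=-350507 / 1428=-245.45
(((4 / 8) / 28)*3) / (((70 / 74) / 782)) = 43401 / 980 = 44.29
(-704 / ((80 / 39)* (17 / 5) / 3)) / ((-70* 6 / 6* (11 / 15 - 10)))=-7722 / 16541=-0.47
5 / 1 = 5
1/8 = 0.12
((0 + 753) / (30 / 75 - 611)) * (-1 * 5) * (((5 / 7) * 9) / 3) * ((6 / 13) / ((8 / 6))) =2541375 / 555646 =4.57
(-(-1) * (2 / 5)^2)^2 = 16 / 625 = 0.03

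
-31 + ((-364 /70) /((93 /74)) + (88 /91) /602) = -447521089 /12736815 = -35.14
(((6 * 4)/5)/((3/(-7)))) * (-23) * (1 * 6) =7728/5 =1545.60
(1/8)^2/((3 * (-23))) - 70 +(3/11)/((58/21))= -98470495/1408704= -69.90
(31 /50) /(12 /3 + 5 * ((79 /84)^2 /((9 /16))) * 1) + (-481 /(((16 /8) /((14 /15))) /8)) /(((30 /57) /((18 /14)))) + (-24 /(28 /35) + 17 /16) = -83156443991 /18832400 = -4415.61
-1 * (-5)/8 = 5/8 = 0.62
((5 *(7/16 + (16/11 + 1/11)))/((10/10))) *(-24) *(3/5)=-3141/22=-142.77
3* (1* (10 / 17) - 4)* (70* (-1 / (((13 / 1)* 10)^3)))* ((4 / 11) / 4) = 609 / 20541950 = 0.00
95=95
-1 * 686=-686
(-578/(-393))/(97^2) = 578/3697737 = 0.00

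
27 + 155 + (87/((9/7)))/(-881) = 181.92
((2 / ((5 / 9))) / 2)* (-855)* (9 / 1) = -13851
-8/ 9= -0.89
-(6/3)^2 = -4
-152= -152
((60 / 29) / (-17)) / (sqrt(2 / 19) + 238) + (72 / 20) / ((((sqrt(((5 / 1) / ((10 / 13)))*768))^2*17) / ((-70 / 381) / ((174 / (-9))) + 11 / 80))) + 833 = 30*sqrt(38) / 265291681 + 9340183492541597663 / 11212712072473600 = 833.00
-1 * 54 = -54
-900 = -900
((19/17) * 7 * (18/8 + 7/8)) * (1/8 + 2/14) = 7125/1088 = 6.55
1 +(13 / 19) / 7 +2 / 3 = 704 / 399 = 1.76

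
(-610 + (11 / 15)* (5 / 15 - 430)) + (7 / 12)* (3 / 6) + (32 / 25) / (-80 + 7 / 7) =-131508469 / 142200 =-924.81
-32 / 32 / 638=-1 / 638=-0.00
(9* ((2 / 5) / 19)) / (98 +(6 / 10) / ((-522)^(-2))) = 9 / 7770449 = 0.00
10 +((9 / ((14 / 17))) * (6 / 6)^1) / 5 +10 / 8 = 1881 / 140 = 13.44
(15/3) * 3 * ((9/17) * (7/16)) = 945/272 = 3.47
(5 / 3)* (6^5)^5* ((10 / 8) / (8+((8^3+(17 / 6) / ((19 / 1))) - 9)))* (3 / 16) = 1266036263832807014400 / 58271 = 21726695334434058.35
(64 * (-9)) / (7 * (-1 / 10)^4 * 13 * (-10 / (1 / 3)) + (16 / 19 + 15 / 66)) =-40128000 / 55481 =-723.27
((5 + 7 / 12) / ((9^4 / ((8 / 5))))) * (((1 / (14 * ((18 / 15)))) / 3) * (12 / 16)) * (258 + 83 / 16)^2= 1188078907 / 846526464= 1.40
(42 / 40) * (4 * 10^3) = 4200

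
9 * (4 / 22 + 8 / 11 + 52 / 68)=2817 / 187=15.06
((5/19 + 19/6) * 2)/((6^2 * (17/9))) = 23/228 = 0.10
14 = 14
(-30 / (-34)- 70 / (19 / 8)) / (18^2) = -9235 / 104652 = -0.09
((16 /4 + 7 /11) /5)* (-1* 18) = -918 /55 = -16.69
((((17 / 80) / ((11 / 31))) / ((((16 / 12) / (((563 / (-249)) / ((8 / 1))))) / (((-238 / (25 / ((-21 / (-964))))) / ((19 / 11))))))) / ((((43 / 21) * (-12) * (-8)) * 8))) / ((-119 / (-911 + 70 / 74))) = 183575732823 / 2476731133952000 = 0.00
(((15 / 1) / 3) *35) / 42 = 4.17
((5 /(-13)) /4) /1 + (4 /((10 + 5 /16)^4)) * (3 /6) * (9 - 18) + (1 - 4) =-13266071369 /4282492500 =-3.10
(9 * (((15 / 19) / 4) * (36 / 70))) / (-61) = -243 / 16226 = -0.01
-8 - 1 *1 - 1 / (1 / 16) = -25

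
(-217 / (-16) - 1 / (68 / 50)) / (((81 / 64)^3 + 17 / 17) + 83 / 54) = 1543421952 / 549198107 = 2.81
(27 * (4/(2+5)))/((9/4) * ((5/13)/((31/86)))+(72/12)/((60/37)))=217620/86051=2.53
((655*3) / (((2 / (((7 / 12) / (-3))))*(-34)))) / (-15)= -917 / 2448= -0.37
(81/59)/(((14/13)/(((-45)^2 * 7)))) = 18070.55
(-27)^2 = 729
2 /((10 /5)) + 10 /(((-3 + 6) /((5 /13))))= 89 /39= 2.28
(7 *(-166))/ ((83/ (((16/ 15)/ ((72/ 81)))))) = -84/ 5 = -16.80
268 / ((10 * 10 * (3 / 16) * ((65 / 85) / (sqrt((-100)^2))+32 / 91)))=6633536 / 166749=39.78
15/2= 7.50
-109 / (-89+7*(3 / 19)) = 2071 / 1670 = 1.24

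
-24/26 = -12/13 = -0.92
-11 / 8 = -1.38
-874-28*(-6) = -706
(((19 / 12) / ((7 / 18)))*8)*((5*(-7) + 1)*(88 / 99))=-984.38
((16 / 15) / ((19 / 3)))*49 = 784 / 95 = 8.25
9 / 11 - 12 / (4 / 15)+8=-398 / 11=-36.18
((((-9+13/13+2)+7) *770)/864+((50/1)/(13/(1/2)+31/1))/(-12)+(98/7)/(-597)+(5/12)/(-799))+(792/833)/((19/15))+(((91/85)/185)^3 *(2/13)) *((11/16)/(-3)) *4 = 22595087605913933906323/14627035805210057250000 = 1.54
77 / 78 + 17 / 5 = 1711 / 390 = 4.39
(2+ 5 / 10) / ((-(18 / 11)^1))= -55 / 36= -1.53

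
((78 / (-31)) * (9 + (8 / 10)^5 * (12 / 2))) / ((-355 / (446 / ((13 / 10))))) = 183407688 / 6878125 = 26.67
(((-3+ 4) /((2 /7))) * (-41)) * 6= -861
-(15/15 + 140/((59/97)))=-13639/59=-231.17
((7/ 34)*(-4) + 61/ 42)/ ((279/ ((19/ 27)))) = 8531/ 5378562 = 0.00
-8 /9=-0.89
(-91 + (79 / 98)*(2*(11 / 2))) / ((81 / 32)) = -42928 / 1323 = -32.45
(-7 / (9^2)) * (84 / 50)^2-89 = -501997 / 5625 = -89.24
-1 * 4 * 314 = -1256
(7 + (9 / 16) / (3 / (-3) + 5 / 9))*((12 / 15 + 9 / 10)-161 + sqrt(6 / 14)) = -584631 / 640 + 367*sqrt(21) / 448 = -909.73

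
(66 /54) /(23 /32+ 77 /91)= 4576 /5859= 0.78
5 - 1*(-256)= 261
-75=-75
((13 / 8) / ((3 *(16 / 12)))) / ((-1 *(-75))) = 13 / 2400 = 0.01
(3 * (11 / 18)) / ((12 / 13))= 143 / 72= 1.99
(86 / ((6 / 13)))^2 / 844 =41.14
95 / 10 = 19 / 2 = 9.50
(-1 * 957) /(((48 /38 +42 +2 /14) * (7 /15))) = -272745 /5773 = -47.24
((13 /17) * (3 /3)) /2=13 /34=0.38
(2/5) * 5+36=38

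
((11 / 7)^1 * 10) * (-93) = -10230 / 7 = -1461.43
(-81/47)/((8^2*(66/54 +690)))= -729/18712768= -0.00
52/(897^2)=4/61893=0.00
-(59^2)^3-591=-42180534232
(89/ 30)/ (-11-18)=-0.10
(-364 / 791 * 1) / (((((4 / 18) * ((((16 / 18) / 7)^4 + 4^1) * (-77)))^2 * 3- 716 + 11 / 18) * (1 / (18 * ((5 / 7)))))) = -182839442534133840 / 412257158420800701913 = -0.00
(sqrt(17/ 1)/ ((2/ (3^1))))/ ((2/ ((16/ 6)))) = 2 * sqrt(17) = 8.25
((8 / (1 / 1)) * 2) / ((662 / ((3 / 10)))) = 12 / 1655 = 0.01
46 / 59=0.78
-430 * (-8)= 3440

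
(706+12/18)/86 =1060/129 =8.22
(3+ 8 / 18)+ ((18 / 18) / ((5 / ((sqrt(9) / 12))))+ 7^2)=9449 / 180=52.49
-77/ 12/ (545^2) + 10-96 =-306529877/ 3564300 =-86.00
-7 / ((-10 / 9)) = 63 / 10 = 6.30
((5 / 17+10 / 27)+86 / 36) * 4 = 5606 / 459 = 12.21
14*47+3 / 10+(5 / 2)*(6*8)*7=1498.30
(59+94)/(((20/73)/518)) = 2892771/10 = 289277.10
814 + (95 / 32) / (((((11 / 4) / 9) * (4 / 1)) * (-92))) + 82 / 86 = 1134795747 / 1392512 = 814.93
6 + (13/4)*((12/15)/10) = 313/50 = 6.26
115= 115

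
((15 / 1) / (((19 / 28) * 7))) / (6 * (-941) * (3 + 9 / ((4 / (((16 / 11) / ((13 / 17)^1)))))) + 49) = -8580 / 111539101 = -0.00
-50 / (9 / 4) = -200 / 9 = -22.22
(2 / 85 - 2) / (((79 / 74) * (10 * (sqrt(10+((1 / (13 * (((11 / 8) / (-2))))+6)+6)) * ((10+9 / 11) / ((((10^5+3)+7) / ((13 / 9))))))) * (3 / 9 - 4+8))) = -2637623736 * sqrt(447590) / 30192285175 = -58.45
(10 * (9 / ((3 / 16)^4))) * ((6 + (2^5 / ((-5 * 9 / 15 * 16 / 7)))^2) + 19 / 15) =171311104 / 81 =2114951.90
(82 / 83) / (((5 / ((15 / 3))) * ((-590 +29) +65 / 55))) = -0.00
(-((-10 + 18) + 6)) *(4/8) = -7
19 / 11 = 1.73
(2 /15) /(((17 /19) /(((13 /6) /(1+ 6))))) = 247 /5355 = 0.05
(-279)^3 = -21717639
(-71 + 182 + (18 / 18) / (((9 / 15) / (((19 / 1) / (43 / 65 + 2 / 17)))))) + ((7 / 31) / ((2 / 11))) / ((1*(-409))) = 9932225413 / 65499714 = 151.64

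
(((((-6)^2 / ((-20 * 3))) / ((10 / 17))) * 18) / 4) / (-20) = 459 / 2000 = 0.23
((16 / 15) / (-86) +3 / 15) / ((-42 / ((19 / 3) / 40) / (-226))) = 259787 / 1625400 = 0.16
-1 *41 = -41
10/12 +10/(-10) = -1/6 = -0.17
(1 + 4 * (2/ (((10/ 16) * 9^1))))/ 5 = 109/ 225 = 0.48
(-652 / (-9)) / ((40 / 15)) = 163 / 6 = 27.17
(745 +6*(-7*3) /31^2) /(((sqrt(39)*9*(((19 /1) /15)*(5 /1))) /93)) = 55063*sqrt(39) /1767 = 194.61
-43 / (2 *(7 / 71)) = -3053 / 14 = -218.07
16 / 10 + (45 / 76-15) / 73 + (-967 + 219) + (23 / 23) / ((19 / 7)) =-283567 / 380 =-746.23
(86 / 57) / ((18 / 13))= 559 / 513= 1.09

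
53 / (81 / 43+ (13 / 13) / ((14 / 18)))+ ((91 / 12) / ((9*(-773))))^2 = 116546844673 / 6969578256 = 16.72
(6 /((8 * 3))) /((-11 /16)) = -4 /11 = -0.36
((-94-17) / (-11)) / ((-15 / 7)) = -259 / 55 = -4.71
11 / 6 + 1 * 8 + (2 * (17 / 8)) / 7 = 877 / 84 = 10.44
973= 973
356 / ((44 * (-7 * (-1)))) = 89 / 77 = 1.16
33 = 33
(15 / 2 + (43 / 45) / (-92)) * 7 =217049 / 4140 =52.43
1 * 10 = 10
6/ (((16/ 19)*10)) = 57/ 80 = 0.71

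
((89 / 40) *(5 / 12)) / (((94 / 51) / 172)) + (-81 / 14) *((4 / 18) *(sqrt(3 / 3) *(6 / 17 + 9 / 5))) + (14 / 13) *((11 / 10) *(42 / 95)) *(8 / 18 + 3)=141822643489 / 1657765200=85.55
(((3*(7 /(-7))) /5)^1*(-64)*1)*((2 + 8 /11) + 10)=5376 /11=488.73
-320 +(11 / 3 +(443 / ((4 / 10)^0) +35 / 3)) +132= 811 / 3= 270.33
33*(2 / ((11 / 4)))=24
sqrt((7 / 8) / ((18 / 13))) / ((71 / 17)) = 17 * sqrt(91) / 852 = 0.19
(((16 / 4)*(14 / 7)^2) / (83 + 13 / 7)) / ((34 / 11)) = 28 / 459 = 0.06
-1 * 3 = -3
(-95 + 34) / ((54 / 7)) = -427 / 54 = -7.91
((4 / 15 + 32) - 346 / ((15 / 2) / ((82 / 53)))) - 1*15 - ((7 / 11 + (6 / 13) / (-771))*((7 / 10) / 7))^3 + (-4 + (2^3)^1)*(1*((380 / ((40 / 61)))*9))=2189633319509574032223 / 105230914186232120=20807.89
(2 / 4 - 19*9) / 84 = -341 / 168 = -2.03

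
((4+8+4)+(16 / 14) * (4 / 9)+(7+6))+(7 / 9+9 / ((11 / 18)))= 3466 / 77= 45.01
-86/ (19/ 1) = -4.53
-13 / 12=-1.08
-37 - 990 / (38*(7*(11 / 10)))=-40.38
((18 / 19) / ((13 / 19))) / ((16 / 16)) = 18 / 13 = 1.38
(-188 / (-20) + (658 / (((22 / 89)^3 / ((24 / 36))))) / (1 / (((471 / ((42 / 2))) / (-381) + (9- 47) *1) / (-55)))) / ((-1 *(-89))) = 3364727073451 / 14893850070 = 225.91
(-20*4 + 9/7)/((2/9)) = -354.21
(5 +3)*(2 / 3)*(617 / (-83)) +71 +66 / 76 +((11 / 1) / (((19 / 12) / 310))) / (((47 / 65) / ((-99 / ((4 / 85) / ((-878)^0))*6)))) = -16719501769499 / 444714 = -37596076.96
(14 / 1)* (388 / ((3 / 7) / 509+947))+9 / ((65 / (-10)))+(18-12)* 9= 639883246 / 10966033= 58.35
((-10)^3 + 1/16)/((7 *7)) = -15999/784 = -20.41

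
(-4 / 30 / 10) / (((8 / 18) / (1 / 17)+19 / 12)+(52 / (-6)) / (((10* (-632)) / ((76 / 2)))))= -237 / 163370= -0.00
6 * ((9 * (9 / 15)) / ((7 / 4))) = 18.51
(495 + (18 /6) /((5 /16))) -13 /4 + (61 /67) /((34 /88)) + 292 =18126193 /22780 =795.71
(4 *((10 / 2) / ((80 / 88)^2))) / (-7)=-121 / 35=-3.46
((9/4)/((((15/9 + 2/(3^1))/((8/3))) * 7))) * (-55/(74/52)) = -25740/1813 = -14.20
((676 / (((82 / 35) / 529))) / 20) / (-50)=-625807 / 4100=-152.64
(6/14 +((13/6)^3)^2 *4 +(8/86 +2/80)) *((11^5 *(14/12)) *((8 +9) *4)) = 19915087522162481/3761640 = 5294256633.32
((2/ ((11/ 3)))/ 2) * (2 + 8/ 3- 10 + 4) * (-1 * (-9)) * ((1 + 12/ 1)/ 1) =-468/ 11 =-42.55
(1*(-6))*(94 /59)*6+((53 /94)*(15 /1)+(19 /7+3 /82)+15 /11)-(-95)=439609185 /8754361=50.22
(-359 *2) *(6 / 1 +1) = -5026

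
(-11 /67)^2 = 121 /4489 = 0.03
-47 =-47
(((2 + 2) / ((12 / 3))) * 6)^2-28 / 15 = 512 / 15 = 34.13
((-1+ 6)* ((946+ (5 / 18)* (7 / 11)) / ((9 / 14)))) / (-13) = -504385 / 891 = -566.09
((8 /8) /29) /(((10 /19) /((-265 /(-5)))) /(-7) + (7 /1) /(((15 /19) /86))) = 105735 /2338163048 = 0.00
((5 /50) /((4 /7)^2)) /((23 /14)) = 0.19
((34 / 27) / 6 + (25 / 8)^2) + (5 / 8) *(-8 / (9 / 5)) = 37313 / 5184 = 7.20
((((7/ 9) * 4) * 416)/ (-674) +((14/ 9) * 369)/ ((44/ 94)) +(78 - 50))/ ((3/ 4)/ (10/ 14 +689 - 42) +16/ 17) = 12881965053944/ 9693052479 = 1328.99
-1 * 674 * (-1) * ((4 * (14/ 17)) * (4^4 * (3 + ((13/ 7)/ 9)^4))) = 65273317900288/ 38257191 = 1706171.21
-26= -26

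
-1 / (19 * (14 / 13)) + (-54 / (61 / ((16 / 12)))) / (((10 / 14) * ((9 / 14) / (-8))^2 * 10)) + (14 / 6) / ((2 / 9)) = -27636106 / 1825425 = -15.14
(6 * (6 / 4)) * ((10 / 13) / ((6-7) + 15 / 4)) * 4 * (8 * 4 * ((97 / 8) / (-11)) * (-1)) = 558720 / 1573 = 355.19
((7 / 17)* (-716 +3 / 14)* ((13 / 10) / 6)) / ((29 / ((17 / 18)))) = -130273 / 62640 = -2.08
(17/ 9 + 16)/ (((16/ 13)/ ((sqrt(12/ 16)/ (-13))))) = -161 *sqrt(3)/ 288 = -0.97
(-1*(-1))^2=1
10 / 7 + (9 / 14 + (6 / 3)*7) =225 / 14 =16.07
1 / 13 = 0.08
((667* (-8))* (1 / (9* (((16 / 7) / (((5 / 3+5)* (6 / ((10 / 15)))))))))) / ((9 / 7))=-326830 / 27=-12104.81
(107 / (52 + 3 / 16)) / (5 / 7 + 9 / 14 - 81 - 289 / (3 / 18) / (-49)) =-167776 / 3621395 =-0.05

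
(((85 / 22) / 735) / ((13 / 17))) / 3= 289 / 126126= 0.00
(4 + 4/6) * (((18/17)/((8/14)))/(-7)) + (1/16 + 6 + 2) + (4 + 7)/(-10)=5.73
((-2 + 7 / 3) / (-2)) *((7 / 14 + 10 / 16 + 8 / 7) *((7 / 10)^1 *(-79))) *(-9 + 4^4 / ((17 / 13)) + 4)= 10845673 / 2720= 3987.38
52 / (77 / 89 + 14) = 4628 / 1323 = 3.50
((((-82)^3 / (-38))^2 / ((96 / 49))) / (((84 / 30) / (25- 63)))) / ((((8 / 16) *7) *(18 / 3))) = -23750521205 / 342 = -69445968.44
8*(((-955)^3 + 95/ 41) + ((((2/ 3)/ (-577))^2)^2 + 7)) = -2564910558352873447692776/ 368105348935161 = -6967870925.46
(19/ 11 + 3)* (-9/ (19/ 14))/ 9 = -728/ 209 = -3.48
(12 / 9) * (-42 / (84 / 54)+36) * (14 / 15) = 56 / 5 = 11.20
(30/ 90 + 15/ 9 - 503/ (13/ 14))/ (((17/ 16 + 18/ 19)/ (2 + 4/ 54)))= -119440384/ 214461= -556.93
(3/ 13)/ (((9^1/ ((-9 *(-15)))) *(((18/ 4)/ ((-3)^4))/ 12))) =9720/ 13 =747.69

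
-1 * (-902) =902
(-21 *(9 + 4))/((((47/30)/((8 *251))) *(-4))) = 4111380/47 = 87476.17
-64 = -64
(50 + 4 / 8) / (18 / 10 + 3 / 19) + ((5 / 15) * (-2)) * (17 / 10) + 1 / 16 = 61311 / 2480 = 24.72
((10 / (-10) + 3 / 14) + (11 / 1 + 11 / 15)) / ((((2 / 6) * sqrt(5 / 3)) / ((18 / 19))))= 1089 * sqrt(15) / 175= 24.10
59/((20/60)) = 177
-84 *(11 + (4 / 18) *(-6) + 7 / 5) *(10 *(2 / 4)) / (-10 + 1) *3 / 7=664 / 3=221.33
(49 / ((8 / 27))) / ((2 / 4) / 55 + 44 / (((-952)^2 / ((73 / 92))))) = 63199410120 / 3488887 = 18114.49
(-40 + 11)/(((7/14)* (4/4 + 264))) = -58/265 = -0.22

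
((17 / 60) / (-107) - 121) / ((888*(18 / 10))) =-776837 / 10261728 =-0.08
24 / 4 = 6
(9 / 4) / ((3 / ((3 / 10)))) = 9 / 40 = 0.22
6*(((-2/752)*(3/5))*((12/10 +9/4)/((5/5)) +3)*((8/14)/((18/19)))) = -2451/65800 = -0.04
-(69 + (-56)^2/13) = -4033/13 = -310.23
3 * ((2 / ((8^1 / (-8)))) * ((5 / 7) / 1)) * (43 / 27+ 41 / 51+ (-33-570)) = 2756770 / 1071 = 2574.01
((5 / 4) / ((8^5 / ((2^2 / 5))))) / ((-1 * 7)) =-1 / 229376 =-0.00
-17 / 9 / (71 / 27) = -51 / 71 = -0.72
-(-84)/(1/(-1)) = -84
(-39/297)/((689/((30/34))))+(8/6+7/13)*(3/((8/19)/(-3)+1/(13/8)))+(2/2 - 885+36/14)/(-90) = 431870267/19980576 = 21.61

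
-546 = -546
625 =625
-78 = -78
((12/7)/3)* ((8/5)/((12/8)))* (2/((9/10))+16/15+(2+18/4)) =28192/4725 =5.97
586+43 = 629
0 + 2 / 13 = 2 / 13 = 0.15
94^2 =8836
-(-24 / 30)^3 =64 / 125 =0.51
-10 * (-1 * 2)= 20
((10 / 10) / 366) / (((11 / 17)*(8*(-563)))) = -17 / 18133104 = -0.00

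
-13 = -13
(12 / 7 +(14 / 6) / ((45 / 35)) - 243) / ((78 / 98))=-316820 / 1053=-300.87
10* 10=100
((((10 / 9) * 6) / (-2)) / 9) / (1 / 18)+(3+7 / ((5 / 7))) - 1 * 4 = 32 / 15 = 2.13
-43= -43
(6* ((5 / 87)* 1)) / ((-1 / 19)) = -190 / 29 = -6.55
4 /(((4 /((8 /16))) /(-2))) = -1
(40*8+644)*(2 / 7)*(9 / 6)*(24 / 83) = 69408 / 581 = 119.46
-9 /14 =-0.64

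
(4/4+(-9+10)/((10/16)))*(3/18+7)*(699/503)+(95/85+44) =6072209/85510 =71.01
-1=-1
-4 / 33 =-0.12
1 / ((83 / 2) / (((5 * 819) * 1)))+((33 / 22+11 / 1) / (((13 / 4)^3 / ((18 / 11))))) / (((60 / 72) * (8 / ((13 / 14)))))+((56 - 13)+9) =162830218 / 1080079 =150.76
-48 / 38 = -24 / 19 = -1.26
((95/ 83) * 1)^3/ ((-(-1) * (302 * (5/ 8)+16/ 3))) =10288500/ 1331691923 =0.01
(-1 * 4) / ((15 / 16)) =-64 / 15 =-4.27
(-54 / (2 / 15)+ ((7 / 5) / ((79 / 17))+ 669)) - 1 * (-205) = 185374 / 395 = 469.30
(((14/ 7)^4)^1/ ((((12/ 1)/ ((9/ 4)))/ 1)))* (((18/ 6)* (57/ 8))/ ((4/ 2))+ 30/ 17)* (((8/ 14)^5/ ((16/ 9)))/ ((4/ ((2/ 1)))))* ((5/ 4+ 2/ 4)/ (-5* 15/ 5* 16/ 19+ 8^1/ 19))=-1737531/ 18939088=-0.09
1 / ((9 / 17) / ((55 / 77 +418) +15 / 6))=100249 / 126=795.63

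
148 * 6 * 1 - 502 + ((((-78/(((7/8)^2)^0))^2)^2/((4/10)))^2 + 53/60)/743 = 513792889023383933/44580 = 11525188179079.94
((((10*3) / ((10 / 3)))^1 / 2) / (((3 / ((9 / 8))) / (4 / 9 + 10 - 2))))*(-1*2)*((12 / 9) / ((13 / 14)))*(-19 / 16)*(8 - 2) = 7581 / 26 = 291.58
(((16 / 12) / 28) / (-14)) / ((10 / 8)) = -2 / 735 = -0.00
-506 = -506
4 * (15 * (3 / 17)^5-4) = -22703132 / 1419857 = -15.99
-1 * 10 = -10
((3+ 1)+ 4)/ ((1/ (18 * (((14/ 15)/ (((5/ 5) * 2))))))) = 336/ 5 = 67.20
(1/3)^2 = 1/9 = 0.11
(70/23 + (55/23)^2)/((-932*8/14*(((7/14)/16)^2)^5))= -2283113904844308480/123257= -18523198721730.27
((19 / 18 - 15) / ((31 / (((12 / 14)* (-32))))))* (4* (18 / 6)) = 32128 / 217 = 148.06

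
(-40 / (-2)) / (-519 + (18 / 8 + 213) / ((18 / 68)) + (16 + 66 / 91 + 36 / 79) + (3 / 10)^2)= 43134000 / 671677553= 0.06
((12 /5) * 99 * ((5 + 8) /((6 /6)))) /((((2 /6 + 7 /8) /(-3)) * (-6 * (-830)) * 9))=-10296 /60175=-0.17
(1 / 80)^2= 1 / 6400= 0.00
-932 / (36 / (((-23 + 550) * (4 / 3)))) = -491164 / 27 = -18191.26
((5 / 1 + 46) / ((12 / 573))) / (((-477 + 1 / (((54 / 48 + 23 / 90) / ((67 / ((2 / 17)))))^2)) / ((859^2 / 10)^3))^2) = 31976123273384089855654155486299081217833496807967 / 2342531784029359585932000000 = 13650240945026735412541.21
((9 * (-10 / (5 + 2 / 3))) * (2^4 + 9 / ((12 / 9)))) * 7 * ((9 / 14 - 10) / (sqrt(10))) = 321867 * sqrt(10) / 136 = 7484.06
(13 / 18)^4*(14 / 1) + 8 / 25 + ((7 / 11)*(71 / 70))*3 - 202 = -2828159671 / 14434200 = -195.93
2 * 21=42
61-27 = 34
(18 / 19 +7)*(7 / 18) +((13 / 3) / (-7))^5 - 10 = -1086412541 / 155195838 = -7.00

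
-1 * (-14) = 14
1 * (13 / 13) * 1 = 1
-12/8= -3/2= -1.50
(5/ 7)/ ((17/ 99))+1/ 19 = 9524/ 2261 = 4.21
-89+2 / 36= -1601 / 18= -88.94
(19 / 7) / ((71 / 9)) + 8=4147 / 497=8.34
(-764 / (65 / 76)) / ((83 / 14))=-812896 / 5395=-150.68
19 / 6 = 3.17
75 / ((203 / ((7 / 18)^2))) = 175 / 3132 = 0.06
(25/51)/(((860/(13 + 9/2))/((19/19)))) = 175/17544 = 0.01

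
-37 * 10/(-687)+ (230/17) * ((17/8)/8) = 4.13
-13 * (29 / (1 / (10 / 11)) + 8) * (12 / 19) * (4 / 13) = -18144 / 209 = -86.81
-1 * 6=-6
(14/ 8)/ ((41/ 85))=595/ 164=3.63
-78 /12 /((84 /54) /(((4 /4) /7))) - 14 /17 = -4733 /3332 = -1.42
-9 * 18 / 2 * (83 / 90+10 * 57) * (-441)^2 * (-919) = 82652245451433 / 10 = 8265224545143.30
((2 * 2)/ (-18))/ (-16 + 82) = -0.00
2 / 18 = 1 / 9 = 0.11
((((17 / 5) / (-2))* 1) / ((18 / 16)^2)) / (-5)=544 / 2025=0.27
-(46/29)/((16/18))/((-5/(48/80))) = 621/2900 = 0.21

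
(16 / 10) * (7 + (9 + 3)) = 152 / 5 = 30.40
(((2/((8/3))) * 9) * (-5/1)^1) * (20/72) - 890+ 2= -897.38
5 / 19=0.26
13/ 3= 4.33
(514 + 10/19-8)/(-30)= -1604/95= -16.88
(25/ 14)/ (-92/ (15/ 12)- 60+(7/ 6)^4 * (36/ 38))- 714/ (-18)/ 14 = 106803461/ 37876398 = 2.82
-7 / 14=-1 / 2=-0.50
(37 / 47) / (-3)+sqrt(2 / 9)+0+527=sqrt(2) / 3+74270 / 141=527.21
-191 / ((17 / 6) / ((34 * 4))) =-9168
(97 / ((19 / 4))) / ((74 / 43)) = 8342 / 703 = 11.87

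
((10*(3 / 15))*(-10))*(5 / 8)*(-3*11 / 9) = 275 / 6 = 45.83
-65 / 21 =-3.10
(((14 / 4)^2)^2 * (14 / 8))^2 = 282475249 / 4096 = 68963.68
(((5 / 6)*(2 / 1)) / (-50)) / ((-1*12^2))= 1 / 4320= 0.00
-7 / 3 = -2.33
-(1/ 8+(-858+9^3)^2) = -133129/ 8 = -16641.12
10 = 10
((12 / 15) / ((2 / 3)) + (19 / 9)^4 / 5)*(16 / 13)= 2714992 / 426465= 6.37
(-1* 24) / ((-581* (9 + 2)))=24 / 6391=0.00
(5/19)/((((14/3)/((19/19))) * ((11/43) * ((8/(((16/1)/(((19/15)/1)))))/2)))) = 19350/27797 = 0.70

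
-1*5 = -5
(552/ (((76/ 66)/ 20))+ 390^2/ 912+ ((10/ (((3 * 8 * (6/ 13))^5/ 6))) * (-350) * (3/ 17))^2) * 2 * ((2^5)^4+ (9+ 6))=2186014882299039175144444811215/ 106863101641331048448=20456217803.19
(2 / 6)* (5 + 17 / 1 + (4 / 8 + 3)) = 17 / 2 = 8.50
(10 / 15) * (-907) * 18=-10884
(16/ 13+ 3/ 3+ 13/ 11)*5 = 2440/ 143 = 17.06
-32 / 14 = -16 / 7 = -2.29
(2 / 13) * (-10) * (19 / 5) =-76 / 13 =-5.85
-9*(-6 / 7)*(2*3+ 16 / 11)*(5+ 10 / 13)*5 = 1660500 / 1001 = 1658.84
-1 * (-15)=15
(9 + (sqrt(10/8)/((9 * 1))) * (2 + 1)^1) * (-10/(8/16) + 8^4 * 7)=14326 * sqrt(5)/3 + 257868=268545.97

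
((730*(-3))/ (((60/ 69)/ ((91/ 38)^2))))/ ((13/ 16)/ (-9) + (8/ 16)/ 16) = 1501610292/ 6137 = 244681.49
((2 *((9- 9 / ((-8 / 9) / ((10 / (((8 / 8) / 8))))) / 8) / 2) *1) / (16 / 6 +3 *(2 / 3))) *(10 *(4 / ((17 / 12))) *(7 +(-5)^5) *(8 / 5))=-56572992 / 17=-3327823.06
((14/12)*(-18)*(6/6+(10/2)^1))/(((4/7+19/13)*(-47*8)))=5733/34780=0.16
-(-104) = 104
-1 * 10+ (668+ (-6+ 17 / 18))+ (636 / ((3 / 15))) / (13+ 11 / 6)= 1389457 / 1602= 867.33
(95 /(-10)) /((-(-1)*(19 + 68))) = -19 /174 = -0.11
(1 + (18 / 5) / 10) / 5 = 34 / 125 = 0.27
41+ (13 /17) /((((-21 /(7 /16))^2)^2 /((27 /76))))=10414718989 /254017536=41.00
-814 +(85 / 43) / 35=-244997 / 301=-813.94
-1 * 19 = -19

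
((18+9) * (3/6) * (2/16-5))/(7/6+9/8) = -3159/110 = -28.72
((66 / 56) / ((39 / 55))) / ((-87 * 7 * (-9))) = 605 / 1995084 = 0.00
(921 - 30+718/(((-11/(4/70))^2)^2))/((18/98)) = 19575849718363/4035425625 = 4851.00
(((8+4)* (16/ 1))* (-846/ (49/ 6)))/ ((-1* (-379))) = -974592/ 18571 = -52.48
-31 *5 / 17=-155 / 17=-9.12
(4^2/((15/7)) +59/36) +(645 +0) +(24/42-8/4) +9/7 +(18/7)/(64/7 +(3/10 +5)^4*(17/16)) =86904861031703/132889013460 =653.97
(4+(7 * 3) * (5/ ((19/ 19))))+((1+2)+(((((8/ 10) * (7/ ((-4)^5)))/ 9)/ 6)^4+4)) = 2647725189114101762401/ 22825217147535360000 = 116.00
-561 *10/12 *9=-4207.50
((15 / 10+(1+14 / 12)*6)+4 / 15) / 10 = 443 / 300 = 1.48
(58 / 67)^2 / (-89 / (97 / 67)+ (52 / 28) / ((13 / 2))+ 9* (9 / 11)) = -12562858 / 902329401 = -0.01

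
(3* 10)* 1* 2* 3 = 180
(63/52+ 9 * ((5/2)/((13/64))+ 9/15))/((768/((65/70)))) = 10173/71680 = 0.14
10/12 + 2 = 17/6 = 2.83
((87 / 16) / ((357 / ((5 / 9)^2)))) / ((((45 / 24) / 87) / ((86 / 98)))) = 180815 / 944622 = 0.19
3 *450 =1350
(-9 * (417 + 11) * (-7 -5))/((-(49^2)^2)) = -46224/5764801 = -0.01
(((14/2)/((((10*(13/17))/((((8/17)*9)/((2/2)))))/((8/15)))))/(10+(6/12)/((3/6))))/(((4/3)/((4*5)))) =2016/715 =2.82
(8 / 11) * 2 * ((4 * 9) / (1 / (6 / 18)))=192 / 11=17.45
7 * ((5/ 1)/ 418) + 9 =9.08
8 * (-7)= -56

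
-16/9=-1.78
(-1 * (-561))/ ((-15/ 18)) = -3366/ 5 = -673.20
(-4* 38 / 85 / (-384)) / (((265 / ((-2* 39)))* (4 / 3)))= -741 / 720800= -0.00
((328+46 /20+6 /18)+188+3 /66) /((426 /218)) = 9328438 /35145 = 265.43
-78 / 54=-1.44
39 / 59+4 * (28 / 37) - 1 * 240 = -515869 / 2183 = -236.31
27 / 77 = 0.35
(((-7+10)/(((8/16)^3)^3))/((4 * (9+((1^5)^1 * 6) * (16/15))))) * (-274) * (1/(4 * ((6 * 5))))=-56.94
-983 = -983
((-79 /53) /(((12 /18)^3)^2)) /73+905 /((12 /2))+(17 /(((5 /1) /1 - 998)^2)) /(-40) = 183854533243621 /1220807545920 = 150.60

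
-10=-10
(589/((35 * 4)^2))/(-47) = -589/921200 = -0.00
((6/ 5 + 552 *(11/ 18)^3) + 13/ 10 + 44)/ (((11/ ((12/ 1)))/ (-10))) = -1676500/ 891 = -1881.59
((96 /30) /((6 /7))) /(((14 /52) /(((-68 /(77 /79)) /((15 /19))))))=-21230144 /17325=-1225.41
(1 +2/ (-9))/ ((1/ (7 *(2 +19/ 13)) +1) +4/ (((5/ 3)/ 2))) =49/ 368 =0.13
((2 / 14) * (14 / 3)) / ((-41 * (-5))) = 2 / 615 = 0.00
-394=-394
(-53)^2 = 2809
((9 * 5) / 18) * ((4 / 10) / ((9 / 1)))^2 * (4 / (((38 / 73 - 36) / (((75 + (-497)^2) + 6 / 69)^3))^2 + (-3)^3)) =-359014004282711165150502421107674429696486528 / 490727267103930823865092996851451940837251181835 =-0.00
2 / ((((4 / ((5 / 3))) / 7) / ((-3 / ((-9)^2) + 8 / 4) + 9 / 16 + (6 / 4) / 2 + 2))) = 79765 / 2592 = 30.77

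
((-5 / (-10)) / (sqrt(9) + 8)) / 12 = 0.00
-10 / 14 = -5 / 7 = -0.71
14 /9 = 1.56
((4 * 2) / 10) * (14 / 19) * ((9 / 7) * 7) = 504 / 95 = 5.31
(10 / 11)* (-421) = -382.73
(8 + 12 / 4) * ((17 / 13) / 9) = 187 / 117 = 1.60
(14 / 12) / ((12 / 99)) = 77 / 8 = 9.62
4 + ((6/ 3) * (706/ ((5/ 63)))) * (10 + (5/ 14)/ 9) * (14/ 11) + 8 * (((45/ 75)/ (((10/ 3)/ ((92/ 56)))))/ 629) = 25024010614/ 110075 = 227336.00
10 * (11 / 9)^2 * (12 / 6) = 2420 / 81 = 29.88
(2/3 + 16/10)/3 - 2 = -1.24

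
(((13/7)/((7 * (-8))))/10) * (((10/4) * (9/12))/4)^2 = -585/802816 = -0.00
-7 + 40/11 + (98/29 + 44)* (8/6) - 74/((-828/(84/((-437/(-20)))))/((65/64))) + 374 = 33408635065/76950456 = 434.16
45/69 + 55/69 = 100/69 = 1.45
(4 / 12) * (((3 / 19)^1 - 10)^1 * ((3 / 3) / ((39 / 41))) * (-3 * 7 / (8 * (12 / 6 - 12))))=-53669 / 59280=-0.91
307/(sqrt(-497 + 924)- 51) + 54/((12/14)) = 121305/2174- 307*sqrt(427)/2174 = 52.88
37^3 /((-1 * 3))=-50653 /3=-16884.33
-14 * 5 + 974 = 904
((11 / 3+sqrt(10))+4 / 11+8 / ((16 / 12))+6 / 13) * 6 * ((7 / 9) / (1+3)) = 7 * sqrt(10) / 6+31507 / 2574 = 15.93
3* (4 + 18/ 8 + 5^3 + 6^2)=2007/ 4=501.75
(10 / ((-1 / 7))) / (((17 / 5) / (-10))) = 3500 / 17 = 205.88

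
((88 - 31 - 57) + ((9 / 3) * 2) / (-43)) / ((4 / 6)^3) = -81 / 172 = -0.47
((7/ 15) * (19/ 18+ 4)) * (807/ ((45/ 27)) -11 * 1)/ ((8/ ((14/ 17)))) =5274997/ 45900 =114.92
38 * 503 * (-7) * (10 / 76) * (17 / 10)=-59857 / 2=-29928.50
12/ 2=6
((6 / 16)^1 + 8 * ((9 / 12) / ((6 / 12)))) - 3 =75 / 8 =9.38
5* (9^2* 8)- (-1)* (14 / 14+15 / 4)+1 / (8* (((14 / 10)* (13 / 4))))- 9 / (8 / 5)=3239.15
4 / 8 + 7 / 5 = 1.90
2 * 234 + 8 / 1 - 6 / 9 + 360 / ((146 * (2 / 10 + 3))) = 417067 / 876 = 476.10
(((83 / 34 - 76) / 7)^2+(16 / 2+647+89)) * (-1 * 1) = -48398137 / 56644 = -854.43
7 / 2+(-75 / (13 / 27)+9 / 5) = -19561 / 130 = -150.47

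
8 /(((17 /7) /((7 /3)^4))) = 134456 /1377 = 97.64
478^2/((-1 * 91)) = -228484/91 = -2510.81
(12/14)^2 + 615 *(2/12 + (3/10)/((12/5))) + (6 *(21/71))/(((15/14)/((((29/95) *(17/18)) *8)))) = 7294771229/39660600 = 183.93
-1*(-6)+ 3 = 9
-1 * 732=-732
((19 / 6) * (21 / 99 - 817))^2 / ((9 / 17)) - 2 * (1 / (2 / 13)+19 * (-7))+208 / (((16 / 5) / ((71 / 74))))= 82486929574435 / 6527466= 12636899.15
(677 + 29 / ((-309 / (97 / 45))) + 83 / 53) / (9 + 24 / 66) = 5499233641 / 75907395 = 72.45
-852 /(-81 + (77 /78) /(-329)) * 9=28110888 /296957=94.66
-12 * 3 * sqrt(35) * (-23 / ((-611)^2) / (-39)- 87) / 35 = 3040027512 * sqrt(35) / 33972211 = 529.40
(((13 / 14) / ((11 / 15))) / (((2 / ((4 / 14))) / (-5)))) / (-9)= 325 / 3234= 0.10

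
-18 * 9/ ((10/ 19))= -1539/ 5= -307.80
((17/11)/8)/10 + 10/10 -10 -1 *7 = -14063/880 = -15.98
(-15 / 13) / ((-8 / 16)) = 30 / 13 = 2.31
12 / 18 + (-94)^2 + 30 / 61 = 1617200 / 183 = 8837.16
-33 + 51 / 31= -972 / 31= -31.35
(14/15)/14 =1/15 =0.07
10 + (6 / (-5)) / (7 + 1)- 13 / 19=9.17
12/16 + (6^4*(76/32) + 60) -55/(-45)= 113039/36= 3139.97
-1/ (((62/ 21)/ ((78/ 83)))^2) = -670761/ 6620329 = -0.10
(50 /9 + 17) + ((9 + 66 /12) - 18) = 343 /18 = 19.06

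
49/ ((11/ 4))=196/ 11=17.82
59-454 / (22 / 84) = -18419 / 11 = -1674.45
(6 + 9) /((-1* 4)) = -15 /4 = -3.75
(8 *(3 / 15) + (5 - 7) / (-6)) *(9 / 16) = 87 / 80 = 1.09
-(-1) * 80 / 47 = 80 / 47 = 1.70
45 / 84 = 15 / 28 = 0.54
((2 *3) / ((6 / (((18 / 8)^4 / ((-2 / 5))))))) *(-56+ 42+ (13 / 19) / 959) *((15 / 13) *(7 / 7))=125518983075 / 121278976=1034.96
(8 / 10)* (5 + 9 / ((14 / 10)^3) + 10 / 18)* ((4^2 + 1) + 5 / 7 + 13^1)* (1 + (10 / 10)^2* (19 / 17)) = 18765200 / 40817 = 459.74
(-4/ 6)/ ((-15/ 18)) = 4/ 5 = 0.80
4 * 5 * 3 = 60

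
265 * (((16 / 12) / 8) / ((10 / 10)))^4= 265 / 1296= 0.20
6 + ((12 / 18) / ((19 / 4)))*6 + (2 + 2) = 206 / 19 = 10.84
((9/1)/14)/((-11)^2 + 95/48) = 216/41321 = 0.01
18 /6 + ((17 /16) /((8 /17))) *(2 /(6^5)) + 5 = 3981601 /497664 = 8.00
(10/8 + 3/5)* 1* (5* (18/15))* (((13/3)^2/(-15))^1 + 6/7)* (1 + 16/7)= -317423/22050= -14.40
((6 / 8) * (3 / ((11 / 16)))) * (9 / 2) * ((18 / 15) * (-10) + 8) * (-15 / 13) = 9720 / 143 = 67.97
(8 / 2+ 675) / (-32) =-679 / 32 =-21.22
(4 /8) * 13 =13 /2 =6.50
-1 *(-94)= 94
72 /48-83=-163 /2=-81.50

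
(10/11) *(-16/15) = -32/33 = -0.97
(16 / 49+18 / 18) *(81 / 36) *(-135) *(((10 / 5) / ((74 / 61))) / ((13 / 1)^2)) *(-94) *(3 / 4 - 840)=-310094.58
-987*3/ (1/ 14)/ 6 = -6909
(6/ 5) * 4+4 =44/ 5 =8.80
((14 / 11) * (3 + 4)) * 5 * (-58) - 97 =-2680.64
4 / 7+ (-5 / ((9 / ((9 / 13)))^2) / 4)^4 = 0.57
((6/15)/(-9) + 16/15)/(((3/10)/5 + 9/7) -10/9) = 3220/739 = 4.36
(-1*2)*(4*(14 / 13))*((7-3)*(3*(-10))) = 13440 / 13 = 1033.85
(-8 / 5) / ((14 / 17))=-68 / 35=-1.94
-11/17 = -0.65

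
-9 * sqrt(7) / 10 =-2.38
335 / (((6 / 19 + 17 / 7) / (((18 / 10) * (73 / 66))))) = 26733 / 110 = 243.03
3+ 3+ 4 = 10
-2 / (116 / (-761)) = 761 / 58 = 13.12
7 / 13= 0.54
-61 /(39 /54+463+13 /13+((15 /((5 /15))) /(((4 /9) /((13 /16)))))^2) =-2248704 /266613545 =-0.01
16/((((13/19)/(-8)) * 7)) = -2432/91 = -26.73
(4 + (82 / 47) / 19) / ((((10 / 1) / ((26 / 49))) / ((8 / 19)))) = 54288 / 593845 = 0.09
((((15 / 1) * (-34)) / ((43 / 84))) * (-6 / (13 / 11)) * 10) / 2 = 14137200 / 559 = 25290.16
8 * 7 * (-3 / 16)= -21 / 2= -10.50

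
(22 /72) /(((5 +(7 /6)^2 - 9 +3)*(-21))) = -11 /273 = -0.04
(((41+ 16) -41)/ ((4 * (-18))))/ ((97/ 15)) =-10/ 291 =-0.03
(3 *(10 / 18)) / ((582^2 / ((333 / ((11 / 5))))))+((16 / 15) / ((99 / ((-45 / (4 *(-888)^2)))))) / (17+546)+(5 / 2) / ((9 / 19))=181904785622531 / 34461306901296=5.28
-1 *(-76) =76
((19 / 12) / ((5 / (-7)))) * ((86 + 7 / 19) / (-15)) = 3829 / 300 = 12.76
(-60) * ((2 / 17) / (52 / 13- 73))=0.10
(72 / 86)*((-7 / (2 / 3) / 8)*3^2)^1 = -1701 / 172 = -9.89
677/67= 10.10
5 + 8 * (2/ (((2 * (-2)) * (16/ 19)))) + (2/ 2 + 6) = 29/ 4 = 7.25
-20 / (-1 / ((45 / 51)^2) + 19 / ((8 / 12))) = -9000 / 12247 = -0.73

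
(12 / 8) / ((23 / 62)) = 93 / 23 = 4.04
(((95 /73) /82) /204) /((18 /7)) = 665 /21980592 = 0.00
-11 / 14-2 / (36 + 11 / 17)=-1047 / 1246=-0.84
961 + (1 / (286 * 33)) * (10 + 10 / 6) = 27209789 / 28314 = 961.00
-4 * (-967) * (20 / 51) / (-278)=-38680 / 7089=-5.46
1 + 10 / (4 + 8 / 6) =23 / 8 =2.88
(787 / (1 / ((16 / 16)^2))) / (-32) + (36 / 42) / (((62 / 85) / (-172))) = -1574299 / 6944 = -226.71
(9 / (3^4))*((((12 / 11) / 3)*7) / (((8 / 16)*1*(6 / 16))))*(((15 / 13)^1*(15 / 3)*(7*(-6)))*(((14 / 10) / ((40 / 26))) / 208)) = -686 / 429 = -1.60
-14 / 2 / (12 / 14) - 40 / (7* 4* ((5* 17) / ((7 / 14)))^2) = -247819 / 30345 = -8.17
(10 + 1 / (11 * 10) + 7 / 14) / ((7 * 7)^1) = 578 / 2695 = 0.21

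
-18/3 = -6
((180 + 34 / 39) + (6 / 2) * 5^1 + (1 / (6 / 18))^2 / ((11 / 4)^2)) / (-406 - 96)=-929935 / 2368938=-0.39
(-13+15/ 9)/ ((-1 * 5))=34/ 15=2.27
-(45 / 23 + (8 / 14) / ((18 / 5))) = -2.12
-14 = -14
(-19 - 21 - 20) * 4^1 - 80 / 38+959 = 13621 / 19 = 716.89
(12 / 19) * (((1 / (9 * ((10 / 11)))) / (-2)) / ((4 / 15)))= -11 / 76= -0.14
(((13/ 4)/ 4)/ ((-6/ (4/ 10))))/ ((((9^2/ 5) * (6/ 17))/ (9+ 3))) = -221/ 1944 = -0.11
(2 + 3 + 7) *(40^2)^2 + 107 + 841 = 30720948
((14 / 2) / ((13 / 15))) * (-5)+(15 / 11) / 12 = -23035 / 572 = -40.27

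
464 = 464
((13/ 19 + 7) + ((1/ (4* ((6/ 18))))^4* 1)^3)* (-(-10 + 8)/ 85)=491914183/ 2709520384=0.18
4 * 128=512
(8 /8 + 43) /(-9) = -44 /9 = -4.89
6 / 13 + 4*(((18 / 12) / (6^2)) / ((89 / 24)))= 586 / 1157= 0.51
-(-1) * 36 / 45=4 / 5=0.80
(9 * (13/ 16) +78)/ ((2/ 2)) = 1365/ 16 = 85.31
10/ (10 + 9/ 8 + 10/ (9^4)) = 524880/ 584009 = 0.90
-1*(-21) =21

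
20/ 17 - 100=-98.82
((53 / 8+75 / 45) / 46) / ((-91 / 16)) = -199 / 6279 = -0.03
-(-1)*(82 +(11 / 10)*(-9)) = 72.10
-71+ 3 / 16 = -1133 / 16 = -70.81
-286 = -286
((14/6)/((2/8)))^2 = 784/9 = 87.11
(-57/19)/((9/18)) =-6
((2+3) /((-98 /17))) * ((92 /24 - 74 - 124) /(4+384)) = 99025 /228144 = 0.43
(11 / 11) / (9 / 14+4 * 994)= 14 / 55673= 0.00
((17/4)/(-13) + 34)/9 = 3.74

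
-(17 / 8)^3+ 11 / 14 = -31575 / 3584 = -8.81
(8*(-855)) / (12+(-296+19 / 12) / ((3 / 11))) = 6.41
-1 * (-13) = 13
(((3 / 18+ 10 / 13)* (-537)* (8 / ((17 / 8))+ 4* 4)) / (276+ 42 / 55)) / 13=-20123180 / 7288801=-2.76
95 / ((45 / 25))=475 / 9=52.78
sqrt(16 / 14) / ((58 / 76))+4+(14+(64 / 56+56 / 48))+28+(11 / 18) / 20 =76*sqrt(14) / 203+121817 / 2520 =49.74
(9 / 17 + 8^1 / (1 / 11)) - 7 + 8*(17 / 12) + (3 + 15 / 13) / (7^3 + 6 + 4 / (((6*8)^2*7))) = 86647685120 / 932953047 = 92.87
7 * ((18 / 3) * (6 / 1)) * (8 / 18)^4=7168 / 729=9.83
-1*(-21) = 21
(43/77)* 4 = 2.23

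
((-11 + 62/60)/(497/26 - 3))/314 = -3887/1973490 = -0.00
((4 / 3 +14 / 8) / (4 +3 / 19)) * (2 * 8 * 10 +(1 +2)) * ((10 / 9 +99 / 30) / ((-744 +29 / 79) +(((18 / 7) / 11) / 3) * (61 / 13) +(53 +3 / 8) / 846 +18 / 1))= -0.74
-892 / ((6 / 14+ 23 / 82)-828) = 1.08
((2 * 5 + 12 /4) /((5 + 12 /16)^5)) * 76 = 1011712 /6436343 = 0.16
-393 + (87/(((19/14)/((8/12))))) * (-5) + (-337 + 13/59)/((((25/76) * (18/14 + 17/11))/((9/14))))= -512677471/610945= -839.15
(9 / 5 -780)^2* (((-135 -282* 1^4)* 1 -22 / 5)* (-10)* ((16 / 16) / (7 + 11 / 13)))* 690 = 19076038101666 / 85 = 224423977666.66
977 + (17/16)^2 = 250401/256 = 978.13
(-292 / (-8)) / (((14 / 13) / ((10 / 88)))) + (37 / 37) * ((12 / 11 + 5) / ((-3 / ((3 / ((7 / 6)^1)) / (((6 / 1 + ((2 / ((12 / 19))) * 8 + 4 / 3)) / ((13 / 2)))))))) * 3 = 44369 / 60368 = 0.73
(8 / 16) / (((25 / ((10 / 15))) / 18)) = 6 / 25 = 0.24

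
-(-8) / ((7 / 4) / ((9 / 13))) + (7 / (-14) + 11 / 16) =4881 / 1456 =3.35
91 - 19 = 72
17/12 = 1.42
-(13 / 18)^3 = -2197 / 5832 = -0.38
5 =5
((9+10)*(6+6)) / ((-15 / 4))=-304 / 5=-60.80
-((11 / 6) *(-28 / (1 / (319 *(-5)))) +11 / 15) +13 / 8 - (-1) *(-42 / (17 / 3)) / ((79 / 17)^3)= -1614719465769 / 19721560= -81875.85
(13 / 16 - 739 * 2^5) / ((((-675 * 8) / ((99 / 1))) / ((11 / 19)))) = 9156191 / 36480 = 250.99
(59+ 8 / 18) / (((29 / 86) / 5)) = 881.42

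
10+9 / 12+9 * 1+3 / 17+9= 1967 / 68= 28.93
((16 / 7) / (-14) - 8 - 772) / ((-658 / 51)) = 60.47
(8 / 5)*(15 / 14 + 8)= 508 / 35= 14.51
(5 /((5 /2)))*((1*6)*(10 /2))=60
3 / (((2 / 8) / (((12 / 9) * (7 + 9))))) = 256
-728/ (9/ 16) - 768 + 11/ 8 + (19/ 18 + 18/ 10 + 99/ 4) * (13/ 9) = -2020.97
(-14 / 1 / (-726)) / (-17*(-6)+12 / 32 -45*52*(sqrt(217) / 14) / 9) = -4480*sqrt(217) / 805141623 -8232 / 268380541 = -0.00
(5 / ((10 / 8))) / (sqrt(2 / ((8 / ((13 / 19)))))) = 8 * sqrt(247) / 13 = 9.67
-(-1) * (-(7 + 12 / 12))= -8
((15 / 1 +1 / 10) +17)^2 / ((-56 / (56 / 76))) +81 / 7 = -1.99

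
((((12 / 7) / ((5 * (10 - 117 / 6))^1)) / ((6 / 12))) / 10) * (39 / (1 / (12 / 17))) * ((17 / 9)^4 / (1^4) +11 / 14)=-51644944 / 19229805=-2.69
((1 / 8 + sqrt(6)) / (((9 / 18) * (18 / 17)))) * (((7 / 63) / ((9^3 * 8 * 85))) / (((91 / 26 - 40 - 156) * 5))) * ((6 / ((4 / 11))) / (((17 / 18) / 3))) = -sqrt(6) / 43375500 - 1 / 347004000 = -0.00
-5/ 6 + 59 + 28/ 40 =883/ 15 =58.87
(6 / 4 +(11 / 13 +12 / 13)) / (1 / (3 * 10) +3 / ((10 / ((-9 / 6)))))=-7.85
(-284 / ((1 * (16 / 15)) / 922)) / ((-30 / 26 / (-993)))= -211262239.50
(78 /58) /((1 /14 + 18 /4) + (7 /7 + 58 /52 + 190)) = 0.01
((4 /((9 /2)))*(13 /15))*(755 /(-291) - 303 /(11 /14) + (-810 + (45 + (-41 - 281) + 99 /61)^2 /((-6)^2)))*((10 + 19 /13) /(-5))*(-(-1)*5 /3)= -38684567155712 /14471769015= -2673.11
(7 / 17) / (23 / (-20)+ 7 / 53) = -7420 / 18343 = -0.40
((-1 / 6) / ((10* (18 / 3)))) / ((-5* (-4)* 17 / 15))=-0.00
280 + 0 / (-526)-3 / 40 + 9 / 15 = 11221 / 40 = 280.52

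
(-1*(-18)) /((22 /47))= 423 /11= 38.45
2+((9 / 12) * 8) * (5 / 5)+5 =13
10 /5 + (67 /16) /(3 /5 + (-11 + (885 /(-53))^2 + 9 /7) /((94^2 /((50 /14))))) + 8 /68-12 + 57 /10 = 2528927462009 /1465411221020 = 1.73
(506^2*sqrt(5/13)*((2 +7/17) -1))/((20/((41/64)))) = 7873107*sqrt(65)/8840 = 7180.43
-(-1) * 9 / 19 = 9 / 19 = 0.47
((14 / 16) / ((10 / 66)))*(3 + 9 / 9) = 231 / 10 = 23.10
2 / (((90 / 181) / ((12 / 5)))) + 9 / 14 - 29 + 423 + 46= 472811 / 1050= 450.30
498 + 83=581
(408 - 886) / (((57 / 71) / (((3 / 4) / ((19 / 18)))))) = -152721 / 361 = -423.05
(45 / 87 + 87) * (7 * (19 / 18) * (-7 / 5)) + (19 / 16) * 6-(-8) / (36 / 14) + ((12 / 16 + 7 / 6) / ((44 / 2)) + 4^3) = -11928919 / 14355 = -830.99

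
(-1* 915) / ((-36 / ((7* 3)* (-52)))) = -27755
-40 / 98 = -20 / 49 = -0.41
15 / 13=1.15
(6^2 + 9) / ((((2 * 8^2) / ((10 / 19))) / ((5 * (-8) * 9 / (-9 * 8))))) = 1125 / 1216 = 0.93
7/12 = 0.58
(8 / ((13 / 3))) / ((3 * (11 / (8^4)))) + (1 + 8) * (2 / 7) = 231950 / 1001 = 231.72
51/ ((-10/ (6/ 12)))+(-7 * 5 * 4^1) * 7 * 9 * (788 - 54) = -129477651/ 20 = -6473882.55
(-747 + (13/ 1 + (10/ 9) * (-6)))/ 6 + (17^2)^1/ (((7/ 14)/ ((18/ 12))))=6692/ 9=743.56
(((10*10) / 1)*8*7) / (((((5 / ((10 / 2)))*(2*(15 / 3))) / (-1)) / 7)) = -3920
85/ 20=17/ 4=4.25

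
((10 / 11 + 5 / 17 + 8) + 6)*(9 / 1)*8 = 204696 / 187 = 1094.63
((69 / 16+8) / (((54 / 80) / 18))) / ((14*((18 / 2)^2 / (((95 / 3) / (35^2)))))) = 3743 / 500094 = 0.01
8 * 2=16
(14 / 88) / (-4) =-0.04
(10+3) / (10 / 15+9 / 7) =6.66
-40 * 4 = -160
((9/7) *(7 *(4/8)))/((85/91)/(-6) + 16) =2457/8651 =0.28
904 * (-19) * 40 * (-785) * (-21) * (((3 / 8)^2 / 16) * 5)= -7963491375 / 16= -497718210.94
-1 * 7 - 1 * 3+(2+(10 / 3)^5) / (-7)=-117496 / 1701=-69.07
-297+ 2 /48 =-7127 /24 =-296.96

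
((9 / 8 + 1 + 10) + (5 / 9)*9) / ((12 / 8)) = 137 / 12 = 11.42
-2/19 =-0.11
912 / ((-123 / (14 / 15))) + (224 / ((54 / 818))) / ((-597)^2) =-13633109056 / 1972723815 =-6.91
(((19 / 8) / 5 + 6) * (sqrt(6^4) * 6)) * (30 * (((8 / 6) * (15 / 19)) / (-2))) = -419580 / 19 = -22083.16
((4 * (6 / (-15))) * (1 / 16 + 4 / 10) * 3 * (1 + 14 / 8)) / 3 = -407 / 200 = -2.04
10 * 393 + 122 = 4052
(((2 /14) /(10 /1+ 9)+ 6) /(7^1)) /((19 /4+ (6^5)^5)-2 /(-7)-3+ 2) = 3196 /105874392623458207939253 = 0.00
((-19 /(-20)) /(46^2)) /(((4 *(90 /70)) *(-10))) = -133 /15235200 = -0.00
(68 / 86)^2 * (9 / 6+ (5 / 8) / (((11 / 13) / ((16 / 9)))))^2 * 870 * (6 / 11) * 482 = 25065897817160 / 22149171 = 1131685.60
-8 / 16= -1 / 2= -0.50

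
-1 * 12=-12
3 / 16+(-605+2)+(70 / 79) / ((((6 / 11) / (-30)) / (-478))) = 28682845 / 1264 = 22692.12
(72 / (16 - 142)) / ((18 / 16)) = -32 / 63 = -0.51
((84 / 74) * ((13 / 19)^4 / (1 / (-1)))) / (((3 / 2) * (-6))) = 0.03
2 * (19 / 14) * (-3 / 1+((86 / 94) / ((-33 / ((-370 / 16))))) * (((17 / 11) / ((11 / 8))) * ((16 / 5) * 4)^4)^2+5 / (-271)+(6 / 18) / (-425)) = 1584093424.22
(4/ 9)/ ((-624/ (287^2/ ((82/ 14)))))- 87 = -136211/ 1404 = -97.02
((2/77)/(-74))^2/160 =1/1298688160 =0.00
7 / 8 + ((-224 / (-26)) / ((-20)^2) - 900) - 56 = -2483269 / 2600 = -955.10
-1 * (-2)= 2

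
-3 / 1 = -3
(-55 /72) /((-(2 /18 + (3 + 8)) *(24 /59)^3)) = 2259169 /2211840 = 1.02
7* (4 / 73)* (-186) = -5208 / 73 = -71.34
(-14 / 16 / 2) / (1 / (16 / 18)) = -7 / 18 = -0.39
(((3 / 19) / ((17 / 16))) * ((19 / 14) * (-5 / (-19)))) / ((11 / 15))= 1800 / 24871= 0.07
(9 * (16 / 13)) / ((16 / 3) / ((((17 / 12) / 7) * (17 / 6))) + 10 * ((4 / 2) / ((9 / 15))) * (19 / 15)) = 0.21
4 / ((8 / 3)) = 3 / 2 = 1.50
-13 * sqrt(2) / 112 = -0.16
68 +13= 81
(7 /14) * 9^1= 9 /2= 4.50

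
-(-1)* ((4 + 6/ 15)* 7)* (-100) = -3080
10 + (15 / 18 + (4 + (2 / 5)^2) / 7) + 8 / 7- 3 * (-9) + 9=50999 / 1050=48.57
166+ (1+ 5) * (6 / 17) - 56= 1906 / 17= 112.12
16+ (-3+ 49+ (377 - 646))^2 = 49745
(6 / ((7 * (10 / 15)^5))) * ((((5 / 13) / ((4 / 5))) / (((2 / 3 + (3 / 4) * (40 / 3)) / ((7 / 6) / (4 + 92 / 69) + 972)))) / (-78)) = -566997975 / 155058176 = -3.66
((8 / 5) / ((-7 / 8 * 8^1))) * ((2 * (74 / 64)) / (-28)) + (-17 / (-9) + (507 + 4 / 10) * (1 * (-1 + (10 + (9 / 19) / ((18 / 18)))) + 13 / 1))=3822518279 / 335160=11405.06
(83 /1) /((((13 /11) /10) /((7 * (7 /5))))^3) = 103976303816 /2197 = 47326492.41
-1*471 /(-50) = 471 /50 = 9.42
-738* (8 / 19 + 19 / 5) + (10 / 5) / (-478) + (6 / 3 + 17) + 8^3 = -58672922 / 22705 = -2584.14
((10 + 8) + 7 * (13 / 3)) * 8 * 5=5800 / 3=1933.33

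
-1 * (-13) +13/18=247/18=13.72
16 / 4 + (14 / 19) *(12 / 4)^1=118 / 19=6.21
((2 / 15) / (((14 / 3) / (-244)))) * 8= -1952 / 35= -55.77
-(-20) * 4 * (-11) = -880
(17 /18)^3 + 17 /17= 10745 /5832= 1.84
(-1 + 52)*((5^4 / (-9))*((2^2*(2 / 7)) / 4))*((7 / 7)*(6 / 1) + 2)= -170000 / 21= -8095.24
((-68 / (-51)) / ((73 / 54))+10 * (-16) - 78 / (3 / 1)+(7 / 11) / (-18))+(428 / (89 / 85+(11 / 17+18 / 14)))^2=103217633712181 / 5048507574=20445.18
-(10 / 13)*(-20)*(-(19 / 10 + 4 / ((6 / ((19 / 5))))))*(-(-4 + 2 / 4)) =-238.72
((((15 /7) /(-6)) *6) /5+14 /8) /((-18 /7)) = -37 /72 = -0.51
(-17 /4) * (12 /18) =-17 /6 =-2.83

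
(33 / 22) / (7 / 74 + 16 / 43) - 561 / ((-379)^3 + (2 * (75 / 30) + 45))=86614141094 / 26947745055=3.21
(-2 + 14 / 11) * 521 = -4168 / 11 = -378.91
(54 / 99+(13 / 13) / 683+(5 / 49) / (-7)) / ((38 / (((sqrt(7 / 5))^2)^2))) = 685911 / 24980725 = 0.03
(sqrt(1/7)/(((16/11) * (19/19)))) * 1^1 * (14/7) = 11 * sqrt(7)/56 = 0.52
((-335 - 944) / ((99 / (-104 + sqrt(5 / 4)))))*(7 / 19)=931112 / 1881 - 8953*sqrt(5) / 3762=489.69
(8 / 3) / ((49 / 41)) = 328 / 147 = 2.23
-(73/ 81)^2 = -5329/ 6561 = -0.81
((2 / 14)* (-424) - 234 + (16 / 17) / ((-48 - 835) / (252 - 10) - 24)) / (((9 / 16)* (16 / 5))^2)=-5864335450 / 64494549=-90.93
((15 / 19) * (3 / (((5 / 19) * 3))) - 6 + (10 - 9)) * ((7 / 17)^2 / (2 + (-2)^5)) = 49 / 4335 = 0.01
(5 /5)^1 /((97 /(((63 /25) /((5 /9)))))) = 567 /12125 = 0.05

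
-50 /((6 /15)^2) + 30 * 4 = -385 /2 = -192.50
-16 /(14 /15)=-120 /7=-17.14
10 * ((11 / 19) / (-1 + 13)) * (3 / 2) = 55 / 76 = 0.72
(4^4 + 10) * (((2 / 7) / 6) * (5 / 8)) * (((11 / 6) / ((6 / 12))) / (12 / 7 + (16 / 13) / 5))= 475475 / 32112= 14.81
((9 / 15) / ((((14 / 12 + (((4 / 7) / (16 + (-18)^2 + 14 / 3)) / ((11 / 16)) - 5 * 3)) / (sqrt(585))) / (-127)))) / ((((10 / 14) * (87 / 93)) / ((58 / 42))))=2821104594 * sqrt(65) / 82589275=275.39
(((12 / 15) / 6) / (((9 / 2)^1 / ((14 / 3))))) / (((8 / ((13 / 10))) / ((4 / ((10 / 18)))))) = 182 / 1125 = 0.16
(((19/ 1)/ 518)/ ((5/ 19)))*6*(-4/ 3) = -1444/ 1295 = -1.12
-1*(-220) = 220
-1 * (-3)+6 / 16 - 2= 11 / 8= 1.38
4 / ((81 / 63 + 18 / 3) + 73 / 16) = 0.34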